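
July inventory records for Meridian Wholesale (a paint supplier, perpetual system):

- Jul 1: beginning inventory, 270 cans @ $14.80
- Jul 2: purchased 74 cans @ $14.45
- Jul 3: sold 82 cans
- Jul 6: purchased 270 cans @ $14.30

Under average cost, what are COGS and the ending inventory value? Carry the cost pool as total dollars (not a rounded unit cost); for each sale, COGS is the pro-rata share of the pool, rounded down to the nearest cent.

COGS = $1,207.42; ending inventory = $7,718.88

After Jul 1: 270 on hand, pool $3,996.00 (≈ $14.8000 each)
After Jul 2: 344 on hand, pool $5,065.30 (≈ $14.7247 each)
Jul 3, sell 82: 82/344 × $5,065.30 → $1,207.42
After Jul 6: 532 on hand, pool $7,718.88 (≈ $14.5092 each)
Ending inventory (cost pool remaining) = $7,718.88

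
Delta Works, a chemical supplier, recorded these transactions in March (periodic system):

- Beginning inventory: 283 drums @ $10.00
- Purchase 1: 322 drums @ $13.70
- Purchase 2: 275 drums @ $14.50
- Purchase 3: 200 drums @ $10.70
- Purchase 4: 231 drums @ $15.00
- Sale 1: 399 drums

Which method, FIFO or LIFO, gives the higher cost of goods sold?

LIFO

FIFO COGS: 283 @ $10.00 + 116 @ $13.70 = $4,419.20
LIFO COGS: 231 @ $15.00 + 168 @ $10.70 = $5,262.60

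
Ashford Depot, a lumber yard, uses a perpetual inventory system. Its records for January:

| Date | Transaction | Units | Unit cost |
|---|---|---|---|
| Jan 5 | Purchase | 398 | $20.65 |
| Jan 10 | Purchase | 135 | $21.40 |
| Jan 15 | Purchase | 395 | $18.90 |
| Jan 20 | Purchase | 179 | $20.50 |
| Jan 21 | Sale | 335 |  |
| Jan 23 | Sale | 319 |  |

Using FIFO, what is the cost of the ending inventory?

Ending inventory = $8,848.10

Jan 21, 335 sold [FIFO — oldest first]: 335 @ $20.65 = $6,917.75
Jan 23, 319 sold [FIFO — oldest first]: 63 @ $20.65 + 135 @ $21.40 + 121 @ $18.90 = $6,476.85
Total COGS = $6,917.75 + $6,476.85 = $13,394.60
Ending inventory: 274 @ $18.90 + 179 @ $20.50 = $8,848.10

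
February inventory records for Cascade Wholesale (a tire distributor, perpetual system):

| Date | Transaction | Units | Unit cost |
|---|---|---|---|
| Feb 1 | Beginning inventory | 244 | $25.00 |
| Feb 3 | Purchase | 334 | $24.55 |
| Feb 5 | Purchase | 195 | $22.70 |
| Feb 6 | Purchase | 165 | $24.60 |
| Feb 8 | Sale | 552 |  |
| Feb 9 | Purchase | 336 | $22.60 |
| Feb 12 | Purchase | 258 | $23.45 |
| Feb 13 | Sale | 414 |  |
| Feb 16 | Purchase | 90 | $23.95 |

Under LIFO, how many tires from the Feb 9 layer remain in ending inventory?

Feb 8, 552 sold [LIFO — newest first]: 165 @ $24.60 + 195 @ $22.70 + 192 @ $24.55 = $13,199.10
Feb 13, 414 sold [LIFO — newest first]: 258 @ $23.45 + 156 @ $22.60 = $9,575.70
Total COGS = $13,199.10 + $9,575.70 = $22,774.80
Ending inventory: 244 @ $25.00 + 142 @ $24.55 + 180 @ $22.60 + 90 @ $23.95 = $15,809.60

180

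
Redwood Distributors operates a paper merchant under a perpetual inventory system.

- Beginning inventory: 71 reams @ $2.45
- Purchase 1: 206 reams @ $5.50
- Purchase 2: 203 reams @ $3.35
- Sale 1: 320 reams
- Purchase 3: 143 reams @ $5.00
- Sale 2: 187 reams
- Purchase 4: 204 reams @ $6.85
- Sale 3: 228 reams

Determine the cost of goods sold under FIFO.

COGS = $3,469.20

Sale 1 (320) [FIFO — oldest first]: 71 @ $2.45 + 206 @ $5.50 + 43 @ $3.35 = $1,451.00
Sale 2 (187) [FIFO — oldest first]: 160 @ $3.35 + 27 @ $5.00 = $671.00
Sale 3 (228) [FIFO — oldest first]: 116 @ $5.00 + 112 @ $6.85 = $1,347.20
Total COGS = $1,451.00 + $671.00 + $1,347.20 = $3,469.20
Ending inventory: 92 @ $6.85 = $630.20
Check: goods available $4,099.40 = COGS $3,469.20 + ending $630.20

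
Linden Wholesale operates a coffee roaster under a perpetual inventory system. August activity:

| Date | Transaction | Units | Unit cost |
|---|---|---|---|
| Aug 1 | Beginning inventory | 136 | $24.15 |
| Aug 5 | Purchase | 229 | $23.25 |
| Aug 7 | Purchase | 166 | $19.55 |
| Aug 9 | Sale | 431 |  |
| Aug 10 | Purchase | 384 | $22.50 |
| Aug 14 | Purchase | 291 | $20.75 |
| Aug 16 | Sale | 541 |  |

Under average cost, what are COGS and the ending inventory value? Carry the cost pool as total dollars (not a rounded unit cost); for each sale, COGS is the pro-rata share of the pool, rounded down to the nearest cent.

After Aug 1: 136 on hand, pool $3,284.40 (≈ $24.1500 each)
After Aug 5: 365 on hand, pool $8,608.65 (≈ $23.5853 each)
After Aug 7: 531 on hand, pool $11,853.95 (≈ $22.3238 each)
Aug 9, sell 431: 431/531 × $11,853.95 → $9,621.56
After Aug 10: 484 on hand, pool $10,872.39 (≈ $22.4636 each)
After Aug 14: 775 on hand, pool $16,910.64 (≈ $21.8202 each)
Aug 16, sell 541: 541/775 × $16,910.64 → $11,804.71
Total COGS = $9,621.56 + $11,804.71 = $21,426.27
Ending inventory (cost pool remaining) = $5,105.93

COGS = $21,426.27; ending inventory = $5,105.93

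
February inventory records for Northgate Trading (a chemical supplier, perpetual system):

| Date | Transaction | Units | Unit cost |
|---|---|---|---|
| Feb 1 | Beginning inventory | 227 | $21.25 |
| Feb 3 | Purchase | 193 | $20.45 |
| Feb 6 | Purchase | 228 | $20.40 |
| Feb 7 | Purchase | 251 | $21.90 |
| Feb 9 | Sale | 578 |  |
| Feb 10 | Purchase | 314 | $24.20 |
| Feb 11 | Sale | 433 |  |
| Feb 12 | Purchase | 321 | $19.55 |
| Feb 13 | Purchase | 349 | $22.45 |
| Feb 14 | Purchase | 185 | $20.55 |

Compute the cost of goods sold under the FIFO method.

Feb 9, 578 sold [FIFO — oldest first]: 227 @ $21.25 + 193 @ $20.45 + 158 @ $20.40 = $11,993.80
Feb 11, 433 sold [FIFO — oldest first]: 70 @ $20.40 + 251 @ $21.90 + 112 @ $24.20 = $9,635.30
Total COGS = $11,993.80 + $9,635.30 = $21,629.10
Ending inventory: 202 @ $24.20 + 321 @ $19.55 + 349 @ $22.45 + 185 @ $20.55 = $22,800.75

COGS = $21,629.10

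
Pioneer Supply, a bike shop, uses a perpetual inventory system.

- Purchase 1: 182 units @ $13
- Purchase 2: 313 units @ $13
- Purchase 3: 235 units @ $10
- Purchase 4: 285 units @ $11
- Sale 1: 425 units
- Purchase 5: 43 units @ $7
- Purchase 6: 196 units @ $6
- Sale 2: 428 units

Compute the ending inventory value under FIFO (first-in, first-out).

Ending inventory = $3,259

Sale 1 (425) [FIFO — oldest first]: 182 @ $13 + 243 @ $13 = $5,525
Sale 2 (428) [FIFO — oldest first]: 70 @ $13 + 235 @ $10 + 123 @ $11 = $4,613
Total COGS = $5,525 + $4,613 = $10,138
Ending inventory: 162 @ $11 + 43 @ $7 + 196 @ $6 = $3,259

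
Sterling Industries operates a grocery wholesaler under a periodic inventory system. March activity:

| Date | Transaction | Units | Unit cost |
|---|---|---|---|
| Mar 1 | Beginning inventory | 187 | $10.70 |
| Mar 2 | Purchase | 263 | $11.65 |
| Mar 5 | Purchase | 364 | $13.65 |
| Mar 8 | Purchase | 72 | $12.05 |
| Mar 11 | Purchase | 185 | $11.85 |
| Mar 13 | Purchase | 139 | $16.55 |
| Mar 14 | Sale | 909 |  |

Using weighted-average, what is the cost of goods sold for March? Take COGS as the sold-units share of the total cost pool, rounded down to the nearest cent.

COGS = $11,564.39

Mar 14, sell 909: 909/1210 × $15,393.75 → $11,564.39
Ending inventory (cost pool remaining) = $3,829.36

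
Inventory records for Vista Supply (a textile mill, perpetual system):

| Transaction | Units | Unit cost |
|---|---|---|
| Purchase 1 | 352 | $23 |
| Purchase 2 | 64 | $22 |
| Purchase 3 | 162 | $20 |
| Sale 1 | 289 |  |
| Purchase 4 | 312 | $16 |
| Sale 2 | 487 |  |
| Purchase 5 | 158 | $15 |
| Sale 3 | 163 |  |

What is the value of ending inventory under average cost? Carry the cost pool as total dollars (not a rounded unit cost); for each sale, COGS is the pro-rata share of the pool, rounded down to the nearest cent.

Ending inventory = $1,813.56

After Purchase 1: 352 on hand, pool $8,096.00 (≈ $23.0000 each)
After Purchase 2: 416 on hand, pool $9,504.00 (≈ $22.8462 each)
After Purchase 3: 578 on hand, pool $12,744.00 (≈ $22.0484 each)
Sale 1, sell 289: 289/578 × $12,744.00 → $6,372.00
After Purchase 4: 601 on hand, pool $11,364.00 (≈ $18.9085 each)
Sale 2, sell 487: 487/601 × $11,364.00 → $9,208.43
After Purchase 5: 272 on hand, pool $4,525.57 (≈ $16.6381 each)
Sale 3, sell 163: 163/272 × $4,525.57 → $2,712.01
Total COGS = $6,372.00 + $9,208.43 + $2,712.01 = $18,292.44
Ending inventory (cost pool remaining) = $1,813.56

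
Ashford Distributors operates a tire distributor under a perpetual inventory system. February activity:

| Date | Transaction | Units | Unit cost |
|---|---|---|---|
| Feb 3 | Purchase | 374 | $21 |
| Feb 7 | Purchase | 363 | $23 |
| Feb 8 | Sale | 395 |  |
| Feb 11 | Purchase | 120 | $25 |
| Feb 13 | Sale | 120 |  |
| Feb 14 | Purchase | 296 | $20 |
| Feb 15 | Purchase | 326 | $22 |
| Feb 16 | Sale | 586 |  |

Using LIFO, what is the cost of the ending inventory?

Feb 8, 395 sold [LIFO — newest first]: 363 @ $23 + 32 @ $21 = $9,021
Feb 13, 120 sold [LIFO — newest first]: 120 @ $25 = $3,000
Feb 16, 586 sold [LIFO — newest first]: 326 @ $22 + 260 @ $20 = $12,372
Total COGS = $9,021 + $3,000 + $12,372 = $24,393
Ending inventory: 342 @ $21 + 36 @ $20 = $7,902

Ending inventory = $7,902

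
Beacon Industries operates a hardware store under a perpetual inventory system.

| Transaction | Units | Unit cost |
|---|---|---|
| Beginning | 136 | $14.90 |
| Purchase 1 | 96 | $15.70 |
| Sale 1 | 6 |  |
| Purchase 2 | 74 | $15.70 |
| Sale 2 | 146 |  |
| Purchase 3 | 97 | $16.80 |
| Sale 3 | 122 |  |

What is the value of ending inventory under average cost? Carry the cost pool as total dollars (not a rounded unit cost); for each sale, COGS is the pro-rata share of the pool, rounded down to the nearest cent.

Ending inventory = $2,052.18

After Beginning: 136 on hand, pool $2,026.40 (≈ $14.9000 each)
After Purchase 1: 232 on hand, pool $3,533.60 (≈ $15.2310 each)
Sale 1, sell 6: 6/232 × $3,533.60 → $91.38
After Purchase 2: 300 on hand, pool $4,604.02 (≈ $15.3467 each)
Sale 2, sell 146: 146/300 × $4,604.02 → $2,240.62
After Purchase 3: 251 on hand, pool $3,993.00 (≈ $15.9084 each)
Sale 3, sell 122: 122/251 × $3,993.00 → $1,940.82
Total COGS = $91.38 + $2,240.62 + $1,940.82 = $4,272.82
Ending inventory (cost pool remaining) = $2,052.18
Check: goods available $6,325.00 = COGS $4,272.82 + ending $2,052.18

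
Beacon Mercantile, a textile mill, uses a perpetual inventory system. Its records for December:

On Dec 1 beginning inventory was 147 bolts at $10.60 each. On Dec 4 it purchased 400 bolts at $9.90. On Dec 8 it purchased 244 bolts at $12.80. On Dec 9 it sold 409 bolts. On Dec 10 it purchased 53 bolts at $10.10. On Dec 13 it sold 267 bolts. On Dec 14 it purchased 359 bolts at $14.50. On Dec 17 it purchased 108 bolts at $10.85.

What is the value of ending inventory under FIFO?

Dec 9, 409 sold [FIFO — oldest first]: 147 @ $10.60 + 262 @ $9.90 = $4,152.00
Dec 13, 267 sold [FIFO — oldest first]: 138 @ $9.90 + 129 @ $12.80 = $3,017.40
Total COGS = $4,152.00 + $3,017.40 = $7,169.40
Ending inventory: 115 @ $12.80 + 53 @ $10.10 + 359 @ $14.50 + 108 @ $10.85 = $8,384.60

Ending inventory = $8,384.60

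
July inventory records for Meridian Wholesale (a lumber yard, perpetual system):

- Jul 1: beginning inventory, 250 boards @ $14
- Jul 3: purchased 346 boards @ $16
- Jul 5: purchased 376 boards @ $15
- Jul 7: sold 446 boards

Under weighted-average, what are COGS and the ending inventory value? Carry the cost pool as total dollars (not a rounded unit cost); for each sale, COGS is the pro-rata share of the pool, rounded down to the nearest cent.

COGS = $6,734.04; ending inventory = $7,941.96

After Jul 1: 250 on hand, pool $3,500.00 (≈ $14.0000 each)
After Jul 3: 596 on hand, pool $9,036.00 (≈ $15.1611 each)
After Jul 5: 972 on hand, pool $14,676.00 (≈ $15.0988 each)
Jul 7, sell 446: 446/972 × $14,676.00 → $6,734.04
Ending inventory (cost pool remaining) = $7,941.96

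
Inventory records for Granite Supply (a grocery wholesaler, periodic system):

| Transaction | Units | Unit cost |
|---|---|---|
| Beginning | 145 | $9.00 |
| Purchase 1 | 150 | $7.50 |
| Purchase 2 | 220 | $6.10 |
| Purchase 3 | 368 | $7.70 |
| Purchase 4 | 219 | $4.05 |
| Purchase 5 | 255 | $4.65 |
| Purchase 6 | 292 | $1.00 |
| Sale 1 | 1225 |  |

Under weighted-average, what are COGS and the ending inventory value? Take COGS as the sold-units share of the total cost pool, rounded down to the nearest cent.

COGS = $6,663.80; ending inventory = $2,306.50

Sale 1, sell 1225: 1225/1649 × $8,970.30 → $6,663.80
Ending inventory (cost pool remaining) = $2,306.50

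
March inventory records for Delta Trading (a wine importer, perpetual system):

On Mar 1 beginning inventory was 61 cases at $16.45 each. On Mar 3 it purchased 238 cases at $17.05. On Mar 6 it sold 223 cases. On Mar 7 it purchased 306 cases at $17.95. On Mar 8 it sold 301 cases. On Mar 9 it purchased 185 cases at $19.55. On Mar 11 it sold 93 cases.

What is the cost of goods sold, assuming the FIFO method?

COGS = $10,788.65

Mar 6, 223 sold [FIFO — oldest first]: 61 @ $16.45 + 162 @ $17.05 = $3,765.55
Mar 8, 301 sold [FIFO — oldest first]: 76 @ $17.05 + 225 @ $17.95 = $5,334.55
Mar 11, 93 sold [FIFO — oldest first]: 81 @ $17.95 + 12 @ $19.55 = $1,688.55
Total COGS = $3,765.55 + $5,334.55 + $1,688.55 = $10,788.65
Ending inventory: 173 @ $19.55 = $3,382.15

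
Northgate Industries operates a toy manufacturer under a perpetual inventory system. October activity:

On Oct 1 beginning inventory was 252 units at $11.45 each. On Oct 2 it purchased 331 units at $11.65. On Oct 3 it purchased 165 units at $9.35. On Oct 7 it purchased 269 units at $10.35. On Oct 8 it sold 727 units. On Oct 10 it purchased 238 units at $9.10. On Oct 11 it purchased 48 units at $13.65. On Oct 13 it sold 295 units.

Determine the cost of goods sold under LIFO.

Oct 8, 727 sold [LIFO — newest first]: 269 @ $10.35 + 165 @ $9.35 + 293 @ $11.65 = $7,740.35
Oct 13, 295 sold [LIFO — newest first]: 48 @ $13.65 + 238 @ $9.10 + 9 @ $11.65 = $2,925.85
Total COGS = $7,740.35 + $2,925.85 = $10,666.20
Ending inventory: 252 @ $11.45 + 29 @ $11.65 = $3,223.25

COGS = $10,666.20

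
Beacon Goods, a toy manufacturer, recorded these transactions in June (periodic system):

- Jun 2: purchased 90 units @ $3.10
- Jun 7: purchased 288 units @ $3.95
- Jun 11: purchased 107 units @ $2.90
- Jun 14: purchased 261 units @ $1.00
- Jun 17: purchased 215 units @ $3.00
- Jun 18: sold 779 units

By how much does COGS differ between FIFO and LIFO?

FIFO COGS: 90 @ $3.10 + 288 @ $3.95 + 107 @ $2.90 + 261 @ $1.00 + 33 @ $3.00 = $2,086.90
LIFO COGS: 215 @ $3.00 + 261 @ $1.00 + 107 @ $2.90 + 196 @ $3.95 = $1,990.50
Difference = |$2,086.90 − $1,990.50| = $96.40

$96.40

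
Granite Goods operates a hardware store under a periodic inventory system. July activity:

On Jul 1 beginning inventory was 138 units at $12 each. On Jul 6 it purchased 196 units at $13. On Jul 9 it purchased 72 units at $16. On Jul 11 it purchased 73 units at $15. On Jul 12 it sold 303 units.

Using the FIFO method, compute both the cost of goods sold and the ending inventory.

Jul 12, 303 sold [FIFO — oldest first]: 138 @ $12 + 165 @ $13 = $3,801
Ending inventory: 31 @ $13 + 72 @ $16 + 73 @ $15 = $2,650

COGS = $3,801; ending inventory = $2,650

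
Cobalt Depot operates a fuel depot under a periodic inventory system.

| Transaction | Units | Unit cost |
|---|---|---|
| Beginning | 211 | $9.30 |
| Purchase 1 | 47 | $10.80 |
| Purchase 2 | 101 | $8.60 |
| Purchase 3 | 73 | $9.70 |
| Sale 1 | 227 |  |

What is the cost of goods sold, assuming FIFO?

COGS = $2,135.10

Sale 1 (227) [FIFO — oldest first]: 211 @ $9.30 + 16 @ $10.80 = $2,135.10
Ending inventory: 31 @ $10.80 + 101 @ $8.60 + 73 @ $9.70 = $1,911.50
Check: goods available $4,046.60 = COGS $2,135.10 + ending $1,911.50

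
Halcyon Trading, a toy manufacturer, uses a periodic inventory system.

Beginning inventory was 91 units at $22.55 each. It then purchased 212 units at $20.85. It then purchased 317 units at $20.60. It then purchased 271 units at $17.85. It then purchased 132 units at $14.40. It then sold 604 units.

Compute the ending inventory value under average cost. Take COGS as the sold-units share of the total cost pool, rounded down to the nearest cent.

Ending inventory = $8,085.35

Sale 1, sell 604: 604/1023 × $19,740.60 → $11,655.25
Ending inventory (cost pool remaining) = $8,085.35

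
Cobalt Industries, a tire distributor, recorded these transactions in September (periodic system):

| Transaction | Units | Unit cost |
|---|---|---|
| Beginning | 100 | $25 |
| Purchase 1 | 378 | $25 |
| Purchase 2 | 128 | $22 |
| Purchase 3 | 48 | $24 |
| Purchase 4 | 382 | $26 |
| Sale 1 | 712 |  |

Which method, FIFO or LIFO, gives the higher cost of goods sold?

FIFO COGS: 100 @ $25 + 378 @ $25 + 128 @ $22 + 48 @ $24 + 58 @ $26 = $17,426
LIFO COGS: 382 @ $26 + 48 @ $24 + 128 @ $22 + 154 @ $25 = $17,750

LIFO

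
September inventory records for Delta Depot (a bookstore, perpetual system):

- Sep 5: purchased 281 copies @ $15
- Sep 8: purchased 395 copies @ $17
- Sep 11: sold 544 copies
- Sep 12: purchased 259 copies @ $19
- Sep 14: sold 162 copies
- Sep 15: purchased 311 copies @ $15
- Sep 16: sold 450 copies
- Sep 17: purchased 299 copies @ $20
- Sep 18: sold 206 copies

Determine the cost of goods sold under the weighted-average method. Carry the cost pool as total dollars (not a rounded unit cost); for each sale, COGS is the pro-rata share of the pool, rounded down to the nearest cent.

After Sep 5: 281 on hand, pool $4,215.00 (≈ $15.0000 each)
After Sep 8: 676 on hand, pool $10,930.00 (≈ $16.1686 each)
Sep 11, sell 544: 544/676 × $10,930.00 → $8,795.73
After Sep 12: 391 on hand, pool $7,055.27 (≈ $18.0442 each)
Sep 14, sell 162: 162/391 × $7,055.27 → $2,923.15
After Sep 15: 540 on hand, pool $8,797.12 (≈ $16.2910 each)
Sep 16, sell 450: 450/540 × $8,797.12 → $7,330.93
After Sep 17: 389 on hand, pool $7,446.19 (≈ $19.1419 each)
Sep 18, sell 206: 206/389 × $7,446.19 → $3,943.22
Total COGS = $8,795.73 + $2,923.15 + $7,330.93 + $3,943.22 = $22,993.03
Ending inventory (cost pool remaining) = $3,502.97
Check: goods available $26,496.00 = COGS $22,993.03 + ending $3,502.97

COGS = $22,993.03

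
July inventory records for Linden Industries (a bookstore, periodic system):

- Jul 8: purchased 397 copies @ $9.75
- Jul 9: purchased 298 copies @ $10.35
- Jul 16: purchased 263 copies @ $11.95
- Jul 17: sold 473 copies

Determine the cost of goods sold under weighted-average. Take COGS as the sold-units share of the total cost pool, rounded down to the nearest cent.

COGS = $4,985.70

Jul 17, sell 473: 473/958 × $10,097.90 → $4,985.70
Ending inventory (cost pool remaining) = $5,112.20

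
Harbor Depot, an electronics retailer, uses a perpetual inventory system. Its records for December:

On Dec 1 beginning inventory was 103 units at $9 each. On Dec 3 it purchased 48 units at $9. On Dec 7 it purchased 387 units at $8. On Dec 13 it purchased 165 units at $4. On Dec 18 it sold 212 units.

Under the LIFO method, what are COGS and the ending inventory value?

Dec 18, 212 sold [LIFO — newest first]: 165 @ $4 + 47 @ $8 = $1,036
Ending inventory: 103 @ $9 + 48 @ $9 + 340 @ $8 = $4,079
Check: goods available $5,115 = COGS $1,036 + ending $4,079

COGS = $1,036; ending inventory = $4,079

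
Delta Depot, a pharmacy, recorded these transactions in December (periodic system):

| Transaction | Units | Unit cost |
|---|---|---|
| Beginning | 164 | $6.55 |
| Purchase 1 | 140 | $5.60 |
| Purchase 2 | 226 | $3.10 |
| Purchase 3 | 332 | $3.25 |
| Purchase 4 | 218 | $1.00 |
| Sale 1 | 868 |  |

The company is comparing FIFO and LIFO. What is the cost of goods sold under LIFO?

COGS = $2,512.80

FIFO COGS: 164 @ $6.55 + 140 @ $5.60 + 226 @ $3.10 + 332 @ $3.25 + 6 @ $1.00 = $3,643.80
LIFO COGS: 218 @ $1.00 + 332 @ $3.25 + 226 @ $3.10 + 92 @ $5.60 = $2,512.80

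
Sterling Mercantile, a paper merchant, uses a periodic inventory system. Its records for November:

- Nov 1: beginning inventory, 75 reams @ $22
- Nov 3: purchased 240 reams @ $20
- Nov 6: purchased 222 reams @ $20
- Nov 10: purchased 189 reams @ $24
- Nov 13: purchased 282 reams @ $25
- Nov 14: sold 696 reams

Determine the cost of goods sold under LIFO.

Nov 14, 696 sold [LIFO — newest first]: 282 @ $25 + 189 @ $24 + 222 @ $20 + 3 @ $20 = $16,086
Ending inventory: 75 @ $22 + 237 @ $20 = $6,390

COGS = $16,086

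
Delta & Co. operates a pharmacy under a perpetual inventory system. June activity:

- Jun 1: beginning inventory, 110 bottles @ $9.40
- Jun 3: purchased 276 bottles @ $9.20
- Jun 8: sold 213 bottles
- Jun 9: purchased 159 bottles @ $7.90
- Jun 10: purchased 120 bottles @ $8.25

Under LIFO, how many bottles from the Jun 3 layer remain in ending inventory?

63

Jun 8, 213 sold [LIFO — newest first]: 213 @ $9.20 = $1,959.60
Ending inventory: 110 @ $9.40 + 63 @ $9.20 + 159 @ $7.90 + 120 @ $8.25 = $3,859.70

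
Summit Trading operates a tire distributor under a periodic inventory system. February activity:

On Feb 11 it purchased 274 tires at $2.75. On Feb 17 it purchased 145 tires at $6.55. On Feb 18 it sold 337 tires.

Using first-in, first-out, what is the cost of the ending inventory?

Ending inventory = $537.10

Feb 18, 337 sold [FIFO — oldest first]: 274 @ $2.75 + 63 @ $6.55 = $1,166.15
Ending inventory: 82 @ $6.55 = $537.10
Check: goods available $1,703.25 = COGS $1,166.15 + ending $537.10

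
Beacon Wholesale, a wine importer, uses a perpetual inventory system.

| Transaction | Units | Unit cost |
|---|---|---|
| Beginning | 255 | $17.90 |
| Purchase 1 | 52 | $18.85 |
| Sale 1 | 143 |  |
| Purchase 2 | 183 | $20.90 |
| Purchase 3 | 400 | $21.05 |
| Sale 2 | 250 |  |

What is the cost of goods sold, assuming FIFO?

COGS = $7,342.10

Sale 1 (143) [FIFO — oldest first]: 143 @ $17.90 = $2,559.70
Sale 2 (250) [FIFO — oldest first]: 112 @ $17.90 + 52 @ $18.85 + 86 @ $20.90 = $4,782.40
Total COGS = $2,559.70 + $4,782.40 = $7,342.10
Ending inventory: 97 @ $20.90 + 400 @ $21.05 = $10,447.30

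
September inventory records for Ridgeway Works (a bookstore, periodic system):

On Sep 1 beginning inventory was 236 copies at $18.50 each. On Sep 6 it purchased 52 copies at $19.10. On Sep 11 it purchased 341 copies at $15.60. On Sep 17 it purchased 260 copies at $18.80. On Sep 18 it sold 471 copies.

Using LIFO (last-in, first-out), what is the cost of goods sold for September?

Sep 18, 471 sold [LIFO — newest first]: 260 @ $18.80 + 211 @ $15.60 = $8,179.60
Ending inventory: 236 @ $18.50 + 52 @ $19.10 + 130 @ $15.60 = $7,387.20
Check: goods available $15,566.80 = COGS $8,179.60 + ending $7,387.20

COGS = $8,179.60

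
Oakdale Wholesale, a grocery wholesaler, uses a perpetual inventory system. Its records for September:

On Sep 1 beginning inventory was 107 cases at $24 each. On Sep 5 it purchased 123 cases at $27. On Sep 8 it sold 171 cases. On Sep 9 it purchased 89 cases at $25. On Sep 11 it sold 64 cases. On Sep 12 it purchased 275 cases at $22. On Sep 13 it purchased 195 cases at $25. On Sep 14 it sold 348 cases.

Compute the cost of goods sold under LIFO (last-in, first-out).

Sep 8, 171 sold [LIFO — newest first]: 123 @ $27 + 48 @ $24 = $4,473
Sep 11, 64 sold [LIFO — newest first]: 64 @ $25 = $1,600
Sep 14, 348 sold [LIFO — newest first]: 195 @ $25 + 153 @ $22 = $8,241
Total COGS = $4,473 + $1,600 + $8,241 = $14,314
Ending inventory: 59 @ $24 + 25 @ $25 + 122 @ $22 = $4,725

COGS = $14,314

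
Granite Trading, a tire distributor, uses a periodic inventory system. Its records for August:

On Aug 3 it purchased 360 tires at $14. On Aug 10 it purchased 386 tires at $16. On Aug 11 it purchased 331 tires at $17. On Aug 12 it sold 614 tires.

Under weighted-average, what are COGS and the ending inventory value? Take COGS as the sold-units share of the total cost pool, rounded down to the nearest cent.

Aug 12, sell 614: 614/1077 × $16,843.00 → $9,602.23
Ending inventory (cost pool remaining) = $7,240.77

COGS = $9,602.23; ending inventory = $7,240.77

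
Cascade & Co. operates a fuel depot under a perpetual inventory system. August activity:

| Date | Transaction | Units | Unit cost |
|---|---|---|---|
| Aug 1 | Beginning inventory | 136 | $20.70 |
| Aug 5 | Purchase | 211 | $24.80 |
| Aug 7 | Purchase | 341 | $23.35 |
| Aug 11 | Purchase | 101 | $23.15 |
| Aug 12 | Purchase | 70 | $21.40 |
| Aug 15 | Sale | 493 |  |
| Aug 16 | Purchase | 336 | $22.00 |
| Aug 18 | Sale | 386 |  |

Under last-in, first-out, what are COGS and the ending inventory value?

Aug 15, 493 sold [LIFO — newest first]: 70 @ $21.40 + 101 @ $23.15 + 322 @ $23.35 = $11,354.85
Aug 18, 386 sold [LIFO — newest first]: 336 @ $22.00 + 19 @ $23.35 + 31 @ $24.80 = $8,604.45
Total COGS = $11,354.85 + $8,604.45 = $19,959.30
Ending inventory: 136 @ $20.70 + 180 @ $24.80 = $7,279.20

COGS = $19,959.30; ending inventory = $7,279.20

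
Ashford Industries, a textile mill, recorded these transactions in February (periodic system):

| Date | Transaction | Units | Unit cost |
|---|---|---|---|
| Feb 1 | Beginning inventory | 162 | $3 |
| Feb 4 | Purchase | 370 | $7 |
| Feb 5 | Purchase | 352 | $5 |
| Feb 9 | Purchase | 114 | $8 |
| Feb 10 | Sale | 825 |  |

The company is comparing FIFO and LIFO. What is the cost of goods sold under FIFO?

FIFO COGS: 162 @ $3 + 370 @ $7 + 293 @ $5 = $4,541
LIFO COGS: 114 @ $8 + 352 @ $5 + 359 @ $7 = $5,185

COGS = $4,541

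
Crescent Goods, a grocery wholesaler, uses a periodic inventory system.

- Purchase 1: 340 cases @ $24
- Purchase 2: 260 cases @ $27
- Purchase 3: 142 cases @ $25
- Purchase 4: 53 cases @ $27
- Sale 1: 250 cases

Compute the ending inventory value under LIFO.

Sale 1 (250) [LIFO — newest first]: 53 @ $27 + 142 @ $25 + 55 @ $27 = $6,466
Ending inventory: 340 @ $24 + 205 @ $27 = $13,695

Ending inventory = $13,695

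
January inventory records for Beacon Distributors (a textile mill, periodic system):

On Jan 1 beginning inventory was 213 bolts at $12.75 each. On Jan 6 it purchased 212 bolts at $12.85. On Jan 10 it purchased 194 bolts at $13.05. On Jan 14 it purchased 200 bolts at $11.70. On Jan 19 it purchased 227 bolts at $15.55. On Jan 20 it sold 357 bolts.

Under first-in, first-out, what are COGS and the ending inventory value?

COGS = $4,566.15; ending inventory = $9,275.35

Jan 20, 357 sold [FIFO — oldest first]: 213 @ $12.75 + 144 @ $12.85 = $4,566.15
Ending inventory: 68 @ $12.85 + 194 @ $13.05 + 200 @ $11.70 + 227 @ $15.55 = $9,275.35
Check: goods available $13,841.50 = COGS $4,566.15 + ending $9,275.35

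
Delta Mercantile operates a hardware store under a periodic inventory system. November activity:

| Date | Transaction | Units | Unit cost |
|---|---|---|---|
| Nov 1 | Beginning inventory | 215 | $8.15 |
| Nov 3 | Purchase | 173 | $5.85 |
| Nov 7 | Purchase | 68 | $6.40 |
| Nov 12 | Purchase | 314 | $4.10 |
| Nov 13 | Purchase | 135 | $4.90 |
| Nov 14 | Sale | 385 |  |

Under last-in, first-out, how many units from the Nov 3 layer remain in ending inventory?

Nov 14, 385 sold [LIFO — newest first]: 135 @ $4.90 + 250 @ $4.10 = $1,686.50
Ending inventory: 215 @ $8.15 + 173 @ $5.85 + 68 @ $6.40 + 64 @ $4.10 = $3,461.90

173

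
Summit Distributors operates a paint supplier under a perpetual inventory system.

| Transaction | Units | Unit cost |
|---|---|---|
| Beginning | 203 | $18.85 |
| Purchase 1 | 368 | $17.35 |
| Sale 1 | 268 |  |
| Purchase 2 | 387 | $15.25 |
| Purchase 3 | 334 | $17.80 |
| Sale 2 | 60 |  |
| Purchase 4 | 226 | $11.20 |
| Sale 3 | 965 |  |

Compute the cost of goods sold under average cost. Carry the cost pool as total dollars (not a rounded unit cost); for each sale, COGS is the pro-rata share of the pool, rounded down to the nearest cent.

After Beginning: 203 on hand, pool $3,826.55 (≈ $18.8500 each)
After Purchase 1: 571 on hand, pool $10,211.35 (≈ $17.8833 each)
Sale 1, sell 268: 268/571 × $10,211.35 → $4,792.71
After Purchase 2: 690 on hand, pool $11,320.39 (≈ $16.4064 each)
After Purchase 3: 1024 on hand, pool $17,265.59 (≈ $16.8609 each)
Sale 2, sell 60: 60/1024 × $17,265.59 → $1,011.65
After Purchase 4: 1190 on hand, pool $18,785.14 (≈ $15.7858 each)
Sale 3, sell 965: 965/1190 × $18,785.14 → $15,233.32
Total COGS = $4,792.71 + $1,011.65 + $15,233.32 = $21,037.68
Ending inventory (cost pool remaining) = $3,551.82
Check: goods available $24,589.50 = COGS $21,037.68 + ending $3,551.82

COGS = $21,037.68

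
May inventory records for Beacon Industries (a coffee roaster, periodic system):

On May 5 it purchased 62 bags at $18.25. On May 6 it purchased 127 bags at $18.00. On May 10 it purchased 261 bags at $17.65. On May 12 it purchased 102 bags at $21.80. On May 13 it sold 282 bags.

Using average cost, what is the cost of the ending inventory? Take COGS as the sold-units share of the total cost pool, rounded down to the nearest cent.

Ending inventory = $5,012.49

May 13, sell 282: 282/552 × $10,247.75 → $5,235.26
Ending inventory (cost pool remaining) = $5,012.49
Check: goods available $10,247.75 = COGS $5,235.26 + ending $5,012.49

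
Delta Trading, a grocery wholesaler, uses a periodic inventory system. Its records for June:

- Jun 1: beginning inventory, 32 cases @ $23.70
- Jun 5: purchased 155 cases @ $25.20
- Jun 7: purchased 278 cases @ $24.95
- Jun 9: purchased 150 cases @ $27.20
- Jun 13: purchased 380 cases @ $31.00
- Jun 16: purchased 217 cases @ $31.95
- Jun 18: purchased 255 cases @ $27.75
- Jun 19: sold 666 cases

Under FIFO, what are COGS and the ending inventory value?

Jun 19, 666 sold [FIFO — oldest first]: 32 @ $23.70 + 155 @ $25.20 + 278 @ $24.95 + 150 @ $27.20 + 51 @ $31.00 = $17,261.50
Ending inventory: 329 @ $31.00 + 217 @ $31.95 + 255 @ $27.75 = $24,208.40

COGS = $17,261.50; ending inventory = $24,208.40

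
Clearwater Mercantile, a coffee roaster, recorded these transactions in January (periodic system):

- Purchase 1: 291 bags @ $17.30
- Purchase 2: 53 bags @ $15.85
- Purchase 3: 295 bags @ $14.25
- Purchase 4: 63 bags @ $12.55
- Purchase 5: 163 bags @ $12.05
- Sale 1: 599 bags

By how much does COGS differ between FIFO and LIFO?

$1,277.00

FIFO COGS: 291 @ $17.30 + 53 @ $15.85 + 255 @ $14.25 = $9,508.10
LIFO COGS: 163 @ $12.05 + 63 @ $12.55 + 295 @ $14.25 + 53 @ $15.85 + 25 @ $17.30 = $8,231.10
Difference = |$9,508.10 − $8,231.10| = $1,277.00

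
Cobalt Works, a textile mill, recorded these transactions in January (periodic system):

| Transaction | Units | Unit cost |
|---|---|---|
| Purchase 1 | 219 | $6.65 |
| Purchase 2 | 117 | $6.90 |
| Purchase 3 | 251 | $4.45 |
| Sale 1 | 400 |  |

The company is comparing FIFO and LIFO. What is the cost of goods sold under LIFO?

FIFO COGS: 219 @ $6.65 + 117 @ $6.90 + 64 @ $4.45 = $2,548.45
LIFO COGS: 251 @ $4.45 + 117 @ $6.90 + 32 @ $6.65 = $2,137.05

COGS = $2,137.05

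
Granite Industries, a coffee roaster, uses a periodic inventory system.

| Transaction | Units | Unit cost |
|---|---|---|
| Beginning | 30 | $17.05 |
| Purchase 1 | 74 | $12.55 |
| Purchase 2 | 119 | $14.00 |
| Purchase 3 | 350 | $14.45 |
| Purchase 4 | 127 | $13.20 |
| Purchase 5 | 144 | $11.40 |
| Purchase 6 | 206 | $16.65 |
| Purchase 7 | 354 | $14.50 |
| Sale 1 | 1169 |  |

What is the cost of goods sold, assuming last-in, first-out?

Sale 1 (1169) [LIFO — newest first]: 354 @ $14.50 + 206 @ $16.65 + 144 @ $11.40 + 127 @ $13.20 + 338 @ $14.45 = $16,765.00
Ending inventory: 30 @ $17.05 + 74 @ $12.55 + 119 @ $14.00 + 12 @ $14.45 = $3,279.60

COGS = $16,765.00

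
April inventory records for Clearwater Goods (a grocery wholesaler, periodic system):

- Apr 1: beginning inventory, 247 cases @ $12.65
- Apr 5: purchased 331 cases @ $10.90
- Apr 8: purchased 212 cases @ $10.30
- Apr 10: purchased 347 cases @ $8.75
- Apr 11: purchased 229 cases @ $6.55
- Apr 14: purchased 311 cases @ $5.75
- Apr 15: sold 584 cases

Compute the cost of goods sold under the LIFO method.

Apr 15, 584 sold [LIFO — newest first]: 311 @ $5.75 + 229 @ $6.55 + 44 @ $8.75 = $3,673.20
Ending inventory: 247 @ $12.65 + 331 @ $10.90 + 212 @ $10.30 + 303 @ $8.75 = $11,567.30

COGS = $3,673.20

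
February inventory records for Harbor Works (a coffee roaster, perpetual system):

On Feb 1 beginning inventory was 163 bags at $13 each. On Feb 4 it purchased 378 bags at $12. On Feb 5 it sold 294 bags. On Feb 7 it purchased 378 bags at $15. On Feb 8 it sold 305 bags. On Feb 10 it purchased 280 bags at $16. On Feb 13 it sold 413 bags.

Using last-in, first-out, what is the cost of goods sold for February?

COGS = $14,398

Feb 5, 294 sold [LIFO — newest first]: 294 @ $12 = $3,528
Feb 8, 305 sold [LIFO — newest first]: 305 @ $15 = $4,575
Feb 13, 413 sold [LIFO — newest first]: 280 @ $16 + 73 @ $15 + 60 @ $12 = $6,295
Total COGS = $3,528 + $4,575 + $6,295 = $14,398
Ending inventory: 163 @ $13 + 24 @ $12 = $2,407
Check: goods available $16,805 = COGS $14,398 + ending $2,407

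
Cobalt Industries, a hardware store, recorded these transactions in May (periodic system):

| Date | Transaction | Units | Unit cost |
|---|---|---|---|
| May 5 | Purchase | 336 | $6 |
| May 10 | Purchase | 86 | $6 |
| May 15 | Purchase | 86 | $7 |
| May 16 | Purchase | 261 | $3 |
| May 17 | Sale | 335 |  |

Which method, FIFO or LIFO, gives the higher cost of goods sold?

FIFO

FIFO COGS: 335 @ $6 = $2,010
LIFO COGS: 261 @ $3 + 74 @ $7 = $1,301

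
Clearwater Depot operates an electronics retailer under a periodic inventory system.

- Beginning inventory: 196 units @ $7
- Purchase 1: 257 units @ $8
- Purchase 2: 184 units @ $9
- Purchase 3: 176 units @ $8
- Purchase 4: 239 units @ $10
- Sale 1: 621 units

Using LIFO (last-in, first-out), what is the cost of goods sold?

COGS = $5,630

Sale 1 (621) [LIFO — newest first]: 239 @ $10 + 176 @ $8 + 184 @ $9 + 22 @ $8 = $5,630
Ending inventory: 196 @ $7 + 235 @ $8 = $3,252
Check: goods available $8,882 = COGS $5,630 + ending $3,252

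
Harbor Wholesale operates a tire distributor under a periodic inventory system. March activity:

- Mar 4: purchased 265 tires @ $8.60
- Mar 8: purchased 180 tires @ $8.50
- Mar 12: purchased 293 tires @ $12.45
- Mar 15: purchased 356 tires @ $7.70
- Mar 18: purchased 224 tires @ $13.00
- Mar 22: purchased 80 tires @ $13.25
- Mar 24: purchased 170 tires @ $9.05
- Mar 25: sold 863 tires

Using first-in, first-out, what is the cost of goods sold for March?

COGS = $8,419.35

Mar 25, 863 sold [FIFO — oldest first]: 265 @ $8.60 + 180 @ $8.50 + 293 @ $12.45 + 125 @ $7.70 = $8,419.35
Ending inventory: 231 @ $7.70 + 224 @ $13.00 + 80 @ $13.25 + 170 @ $9.05 = $7,289.20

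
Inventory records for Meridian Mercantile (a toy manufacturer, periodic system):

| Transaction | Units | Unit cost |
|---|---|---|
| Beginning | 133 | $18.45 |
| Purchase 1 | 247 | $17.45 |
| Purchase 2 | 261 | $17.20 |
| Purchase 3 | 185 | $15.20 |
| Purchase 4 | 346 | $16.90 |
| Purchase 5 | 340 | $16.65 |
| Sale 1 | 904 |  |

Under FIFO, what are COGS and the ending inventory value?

COGS = $15,383.40; ending inventory = $10,190.20

Sale 1 (904) [FIFO — oldest first]: 133 @ $18.45 + 247 @ $17.45 + 261 @ $17.20 + 185 @ $15.20 + 78 @ $16.90 = $15,383.40
Ending inventory: 268 @ $16.90 + 340 @ $16.65 = $10,190.20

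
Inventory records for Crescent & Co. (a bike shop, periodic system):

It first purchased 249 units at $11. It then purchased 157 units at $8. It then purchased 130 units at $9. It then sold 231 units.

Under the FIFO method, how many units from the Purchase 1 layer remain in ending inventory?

18

Sale 1 (231) [FIFO — oldest first]: 231 @ $11 = $2,541
Ending inventory: 18 @ $11 + 157 @ $8 + 130 @ $9 = $2,624
Check: goods available $5,165 = COGS $2,541 + ending $2,624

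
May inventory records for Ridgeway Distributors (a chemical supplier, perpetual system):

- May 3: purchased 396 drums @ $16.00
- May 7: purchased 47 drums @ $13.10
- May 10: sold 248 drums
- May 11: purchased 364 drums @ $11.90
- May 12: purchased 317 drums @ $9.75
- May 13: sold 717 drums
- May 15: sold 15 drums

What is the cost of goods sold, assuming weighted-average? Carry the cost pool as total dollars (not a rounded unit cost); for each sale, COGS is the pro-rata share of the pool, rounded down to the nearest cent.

COGS = $12,650.91

After May 3: 396 on hand, pool $6,336.00 (≈ $16.0000 each)
After May 7: 443 on hand, pool $6,951.70 (≈ $15.6923 each)
May 10, sell 248: 248/443 × $6,951.70 → $3,891.69
After May 11: 559 on hand, pool $7,391.61 (≈ $13.2229 each)
After May 12: 876 on hand, pool $10,482.36 (≈ $11.9662 each)
May 13, sell 717: 717/876 × $10,482.36 → $8,579.73
May 15, sell 15: 15/159 × $1,902.63 → $179.49
Total COGS = $3,891.69 + $8,579.73 + $179.49 = $12,650.91
Ending inventory (cost pool remaining) = $1,723.14
Check: goods available $14,374.05 = COGS $12,650.91 + ending $1,723.14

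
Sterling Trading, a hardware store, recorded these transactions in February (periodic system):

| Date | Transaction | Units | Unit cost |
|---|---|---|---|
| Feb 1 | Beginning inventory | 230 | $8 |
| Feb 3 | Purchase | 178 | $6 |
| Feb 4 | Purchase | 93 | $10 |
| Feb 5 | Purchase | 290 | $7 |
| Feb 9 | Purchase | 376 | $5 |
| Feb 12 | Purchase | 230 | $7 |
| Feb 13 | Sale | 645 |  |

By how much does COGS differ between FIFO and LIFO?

FIFO COGS: 230 @ $8 + 178 @ $6 + 93 @ $10 + 144 @ $7 = $4,846
LIFO COGS: 230 @ $7 + 376 @ $5 + 39 @ $7 = $3,763
Difference = |$4,846 − $3,763| = $1,083

$1,083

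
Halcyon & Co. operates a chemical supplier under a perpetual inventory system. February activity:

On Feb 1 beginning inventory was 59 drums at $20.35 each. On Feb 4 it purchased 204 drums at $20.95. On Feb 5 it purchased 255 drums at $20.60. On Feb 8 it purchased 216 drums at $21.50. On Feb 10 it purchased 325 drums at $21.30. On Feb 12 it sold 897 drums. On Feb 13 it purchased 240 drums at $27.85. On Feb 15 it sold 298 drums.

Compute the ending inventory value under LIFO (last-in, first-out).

Feb 12, 897 sold [LIFO — newest first]: 325 @ $21.30 + 216 @ $21.50 + 255 @ $20.60 + 101 @ $20.95 = $18,935.45
Feb 15, 298 sold [LIFO — newest first]: 240 @ $27.85 + 58 @ $20.95 = $7,899.10
Total COGS = $18,935.45 + $7,899.10 = $26,834.55
Ending inventory: 59 @ $20.35 + 45 @ $20.95 = $2,143.40

Ending inventory = $2,143.40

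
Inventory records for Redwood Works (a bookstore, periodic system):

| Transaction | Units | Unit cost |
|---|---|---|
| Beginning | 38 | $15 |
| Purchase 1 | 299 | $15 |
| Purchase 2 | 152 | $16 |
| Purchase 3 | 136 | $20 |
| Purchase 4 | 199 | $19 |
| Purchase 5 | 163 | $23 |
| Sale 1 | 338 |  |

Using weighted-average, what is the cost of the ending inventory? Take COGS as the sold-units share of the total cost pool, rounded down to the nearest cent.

Sale 1, sell 338: 338/987 × $17,737.00 → $6,074.06
Ending inventory (cost pool remaining) = $11,662.94

Ending inventory = $11,662.94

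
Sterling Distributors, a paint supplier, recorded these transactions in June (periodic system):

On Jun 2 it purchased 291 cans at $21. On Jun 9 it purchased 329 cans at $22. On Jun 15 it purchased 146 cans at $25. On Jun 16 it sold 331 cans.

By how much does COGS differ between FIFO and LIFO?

FIFO COGS: 291 @ $21 + 40 @ $22 = $6,991
LIFO COGS: 146 @ $25 + 185 @ $22 = $7,720
Difference = |$6,991 − $7,720| = $729

$729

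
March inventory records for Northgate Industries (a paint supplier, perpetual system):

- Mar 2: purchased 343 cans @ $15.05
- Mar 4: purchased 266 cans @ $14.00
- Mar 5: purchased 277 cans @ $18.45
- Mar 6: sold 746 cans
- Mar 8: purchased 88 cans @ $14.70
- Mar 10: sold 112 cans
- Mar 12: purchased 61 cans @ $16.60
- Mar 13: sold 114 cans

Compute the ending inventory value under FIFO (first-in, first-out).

Ending inventory = $1,042.00

Mar 6, 746 sold [FIFO — oldest first]: 343 @ $15.05 + 266 @ $14.00 + 137 @ $18.45 = $11,413.80
Mar 10, 112 sold [FIFO — oldest first]: 112 @ $18.45 = $2,066.40
Mar 13, 114 sold [FIFO — oldest first]: 28 @ $18.45 + 86 @ $14.70 = $1,780.80
Total COGS = $11,413.80 + $2,066.40 + $1,780.80 = $15,261.00
Ending inventory: 2 @ $14.70 + 61 @ $16.60 = $1,042.00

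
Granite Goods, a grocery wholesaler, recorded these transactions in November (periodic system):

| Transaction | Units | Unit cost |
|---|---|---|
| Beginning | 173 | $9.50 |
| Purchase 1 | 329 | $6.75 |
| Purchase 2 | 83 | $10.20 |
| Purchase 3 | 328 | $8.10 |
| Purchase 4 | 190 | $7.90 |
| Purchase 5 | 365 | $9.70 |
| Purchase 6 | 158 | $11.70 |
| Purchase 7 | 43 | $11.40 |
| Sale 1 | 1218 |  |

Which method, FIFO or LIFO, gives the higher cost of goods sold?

FIFO COGS: 173 @ $9.50 + 329 @ $6.75 + 83 @ $10.20 + 328 @ $8.10 + 190 @ $7.90 + 115 @ $9.70 = $9,984.15
LIFO COGS: 43 @ $11.40 + 158 @ $11.70 + 365 @ $9.70 + 190 @ $7.90 + 328 @ $8.10 + 83 @ $10.20 + 51 @ $6.75 = $11,227.95

LIFO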